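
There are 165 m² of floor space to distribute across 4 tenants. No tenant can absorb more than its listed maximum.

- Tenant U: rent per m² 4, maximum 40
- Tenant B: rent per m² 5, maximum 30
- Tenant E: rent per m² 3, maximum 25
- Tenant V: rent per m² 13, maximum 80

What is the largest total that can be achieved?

Order the tenants by rent per m²: Tenant V 13 > Tenant B 5 > Tenant U 4 > Tenant E 3.
Give Tenant V 80 to hit its cap of 80 — 85 left.
Give Tenant B 30 to hit its cap of 30 — 55 left.
Give Tenant U 40 to hit its cap of 40 — 15 left.
Tenant E: +15 (room for 25) → 15. Pool exhausted.
Total = 4×40 + 5×30 + 3×15 + 13×80 = 1395.

1395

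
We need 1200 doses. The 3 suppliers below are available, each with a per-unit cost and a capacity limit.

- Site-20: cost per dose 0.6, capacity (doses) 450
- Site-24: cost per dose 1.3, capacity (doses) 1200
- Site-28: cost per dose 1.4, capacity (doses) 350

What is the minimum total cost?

1245

Cheapest first:
Take 450 from Site-20 at 0.6 — need 750 more.
Site-24 (1.3): take the remaining 750 — done.
Site-28: unused.
Cost = 450×0.6 + 750×1.3 = 1245.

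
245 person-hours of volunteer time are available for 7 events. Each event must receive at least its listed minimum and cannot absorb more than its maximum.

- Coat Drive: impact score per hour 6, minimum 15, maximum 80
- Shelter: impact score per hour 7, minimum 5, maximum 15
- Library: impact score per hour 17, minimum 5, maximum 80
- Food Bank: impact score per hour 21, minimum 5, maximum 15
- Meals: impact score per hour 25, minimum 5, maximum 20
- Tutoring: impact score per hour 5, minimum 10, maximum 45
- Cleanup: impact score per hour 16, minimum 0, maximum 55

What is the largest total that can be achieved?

3510

Meeting every minimum uses 15+5+5+5+5+10+0 = 45 person-hours, leaving 200.
Rank by impact score per hour: Meals 25 > Food Bank 21 > Library 17 > Cleanup 16 > Shelter 7 > Coat Drive 6 > Tutoring 5.
Meals: +15 to 20 (cap) ; 185 left.
Food Bank takes 10 more to reach its cap of 15 ; 175 left.
Library: +75 to 80 (cap) ; 100 left.
Cleanup: +55 to 55 (cap) ; 45 left.
Give Shelter 10 more to hit its cap of 15 ; 35 left.
Coat Drive: +35 (room for 65) → 50. Pool exhausted.
Total = 6×50 + 7×15 + 17×80 + 21×15 + 25×20 + 5×10 + 16×55 = 3510.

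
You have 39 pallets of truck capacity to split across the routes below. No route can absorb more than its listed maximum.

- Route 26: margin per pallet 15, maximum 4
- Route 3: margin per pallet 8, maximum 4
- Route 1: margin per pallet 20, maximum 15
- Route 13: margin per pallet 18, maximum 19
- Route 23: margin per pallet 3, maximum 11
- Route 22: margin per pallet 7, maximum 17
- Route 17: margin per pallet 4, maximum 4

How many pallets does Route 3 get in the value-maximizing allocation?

Order the routes by margin per pallet: Route 1 20 > Route 13 18 > Route 26 15 > Route 3 8 > Route 22 7 > Route 17 4 > Route 23 3.
Route 1 takes 15 to reach its cap of 15 — 24 left.
Give Route 13 19 to hit its cap of 19 — 5 left.
Route 26 takes 4 to reach its cap of 4 — 1 left.
Only 1 left; Route 3 takes them to reach 1.

1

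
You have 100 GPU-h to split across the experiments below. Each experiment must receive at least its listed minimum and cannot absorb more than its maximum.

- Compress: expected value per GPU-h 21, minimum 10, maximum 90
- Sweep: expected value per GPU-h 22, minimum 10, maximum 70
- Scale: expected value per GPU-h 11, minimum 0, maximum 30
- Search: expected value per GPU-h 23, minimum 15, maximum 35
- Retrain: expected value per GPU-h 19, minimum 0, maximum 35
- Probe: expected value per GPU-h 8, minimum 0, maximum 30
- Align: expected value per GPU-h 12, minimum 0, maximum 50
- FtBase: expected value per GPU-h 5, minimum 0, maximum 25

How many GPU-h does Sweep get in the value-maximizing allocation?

55

Meeting every minimum uses 10+10+0+15+0+0+0+0 = 35 GPU-h, leaving 65.
Highest expected value per GPU-h first: Search 23 > Sweep 22 > Compress 21 > Retrain 19 > Align 12 > Scale 11 > Probe 8 > FtBase 5.
Search takes 20 more to reach its cap of 35 → 45 left.
Sweep: +45 (room for 60) → 55. Pool exhausted.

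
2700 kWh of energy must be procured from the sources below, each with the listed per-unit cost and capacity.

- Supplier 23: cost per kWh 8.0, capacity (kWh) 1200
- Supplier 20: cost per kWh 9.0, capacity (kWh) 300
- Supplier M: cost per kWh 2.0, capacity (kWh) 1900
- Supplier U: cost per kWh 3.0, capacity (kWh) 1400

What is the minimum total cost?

Use sources in increasing cost order.
Take 1900 from Supplier M at 2.0 — need 800 more.
Supplier U at 3.0: take 800 of its 1400 — requirement met.
Supplier 23, Supplier 20: unused.
Cost = 1900×2.0 + 800×3.0 = 6200.

6200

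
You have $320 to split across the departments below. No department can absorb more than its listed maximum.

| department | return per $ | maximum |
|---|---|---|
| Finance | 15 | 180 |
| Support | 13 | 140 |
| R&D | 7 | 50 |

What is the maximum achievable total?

Rank by return per $: Finance 15 > Support 13 > R&D 7.
Finance takes 180 to reach its cap of 180 → 140 left.
Support takes 140 to reach its cap of 140 → 0 left.
Total = 15×180 + 13×140 = 4520.

4520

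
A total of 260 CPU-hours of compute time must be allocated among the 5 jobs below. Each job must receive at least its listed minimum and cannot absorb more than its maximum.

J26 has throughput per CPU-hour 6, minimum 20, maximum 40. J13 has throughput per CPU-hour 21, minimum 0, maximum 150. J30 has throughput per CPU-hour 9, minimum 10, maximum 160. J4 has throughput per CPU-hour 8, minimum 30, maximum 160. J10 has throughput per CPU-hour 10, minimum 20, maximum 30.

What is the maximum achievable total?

Meeting every minimum uses 20+0+10+30+20 = 80 CPU-hours, leaving 180.
Highest throughput per CPU-hour first: J13 21 > J10 10 > J30 9 > J4 8 > J26 6.
J13 takes 150 more to reach its cap of 150 ; 30 left.
Give J10 10 more to hit its cap of 30 ; 20 left.
Only 20 left; J30 takes them to reach 30.
Total = 6×20 + 21×150 + 9×30 + 8×30 + 10×30 = 4080.

4080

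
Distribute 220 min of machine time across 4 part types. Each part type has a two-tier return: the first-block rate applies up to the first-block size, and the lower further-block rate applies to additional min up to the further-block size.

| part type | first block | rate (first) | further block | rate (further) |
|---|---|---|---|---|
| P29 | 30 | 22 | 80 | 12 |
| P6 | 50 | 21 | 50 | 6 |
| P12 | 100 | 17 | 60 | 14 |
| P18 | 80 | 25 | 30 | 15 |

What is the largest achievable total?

Rank every tier by rate: P18/T1 25 > P29/T1 22 > P6/T1 21 > P12/T1 17 > P18/T2 15 > P12/T2 14 > P29/T2 12 > P6/T2 6.
Fill P18 T1 block (80 at 25) — 140 left.
P29 T1 at 22: fill all 30 — 110 left.
P6/T1 (21): +50 — 60 left.
P12/T1: +60 of 100 at 17; pool empty.
Total = 25×80 + 22×30 + 21×50 + 17×60 = 4730.

4730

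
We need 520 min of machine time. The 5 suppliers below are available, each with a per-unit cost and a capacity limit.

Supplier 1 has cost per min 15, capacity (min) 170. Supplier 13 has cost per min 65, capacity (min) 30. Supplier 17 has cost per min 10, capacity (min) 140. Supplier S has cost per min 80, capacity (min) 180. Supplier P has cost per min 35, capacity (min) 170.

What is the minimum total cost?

Use suppliers in increasing cost order.
Supplier 17 (10): use full 140 — 380 min to go.
Supplier 1 at 15: take all 170 min — 210 still needed.
Take 170 from Supplier P at 35 — need 40 more.
Take 30 from Supplier 13 at 65 — need 10 more.
Supplier S at 80: take 10 of its 180 — requirement met.
Cost = 140×10 + 170×15 + 170×35 + 30×65 + 10×80 = 12650.

12650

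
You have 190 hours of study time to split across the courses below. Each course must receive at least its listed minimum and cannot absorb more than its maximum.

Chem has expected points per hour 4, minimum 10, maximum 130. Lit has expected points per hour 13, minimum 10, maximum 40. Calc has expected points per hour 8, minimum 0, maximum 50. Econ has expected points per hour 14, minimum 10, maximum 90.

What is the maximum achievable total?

Meeting every minimum uses 10+10+0+10 = 30 hours, leaving 160.
Rank by expected points per hour: Econ 14 > Lit 13 > Calc 8 > Chem 4.
Econ takes 80 more to reach its cap of 90 → 80 left.
Give Lit 30 more to hit its cap of 40 → 50 left.
Calc takes 50 more to reach its cap of 50 → 0 left.
Total = 4×10 + 13×40 + 8×50 + 14×90 = 2220.

2220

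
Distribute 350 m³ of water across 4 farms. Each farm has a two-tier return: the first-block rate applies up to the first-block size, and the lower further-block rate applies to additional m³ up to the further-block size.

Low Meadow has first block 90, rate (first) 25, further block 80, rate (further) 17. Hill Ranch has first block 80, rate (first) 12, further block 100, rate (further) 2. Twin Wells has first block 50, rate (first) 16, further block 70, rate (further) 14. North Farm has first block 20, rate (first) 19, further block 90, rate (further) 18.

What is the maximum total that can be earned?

Order all 8 blocks by rate: Low Meadow/T1 25 > North Farm/T1 19 > North Farm/T2 18 > Low Meadow/T2 17 > Twin Wells/T1 16 > Twin Wells/T2 14 > Hill Ranch/T1 12 > Hill Ranch/T2 2.
Low Meadow/T1 (25): +90 ; 260 left.
North Farm T1 at 19: fill all 20 ; 240 left.
Fill North Farm T2 block (90 at 18) ; 150 left.
Fill Low Meadow T2 block (80 at 17) ; 70 left.
Fill Twin Wells T1 block (50 at 16) ; 20 left.
Twin Wells T2 at 14: only 20 left, fill 20.
Total = 25×90 + 19×20 + 18×90 + 17×80 + 16×50 + 14×20 = 6690.

6690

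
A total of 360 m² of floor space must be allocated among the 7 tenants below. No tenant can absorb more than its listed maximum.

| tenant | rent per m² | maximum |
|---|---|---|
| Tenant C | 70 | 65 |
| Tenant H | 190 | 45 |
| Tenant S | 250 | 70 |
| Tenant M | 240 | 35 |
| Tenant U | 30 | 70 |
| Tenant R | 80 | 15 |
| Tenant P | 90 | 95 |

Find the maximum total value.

Order the tenants by rent per m²: Tenant S 250 > Tenant M 240 > Tenant H 190 > Tenant P 90 > Tenant R 80 > Tenant C 70 > Tenant U 30.
Give Tenant S 70 to hit its cap of 70 — 290 left.
Give Tenant M 35 to hit its cap of 35 — 255 left.
Tenant H takes 45 to reach its cap of 45 — 210 left.
Tenant P takes 95 to reach its cap of 95 — 115 left.
Give Tenant R 15 to hit its cap of 15 — 100 left.
Tenant C takes 65 to reach its cap of 65 — 35 left.
Only 35 left; Tenant U takes them to reach 35.
Total = 70×65 + 190×45 + 250×70 + 240×35 + 30×35 + 80×15 + 90×95 = 49800.

49800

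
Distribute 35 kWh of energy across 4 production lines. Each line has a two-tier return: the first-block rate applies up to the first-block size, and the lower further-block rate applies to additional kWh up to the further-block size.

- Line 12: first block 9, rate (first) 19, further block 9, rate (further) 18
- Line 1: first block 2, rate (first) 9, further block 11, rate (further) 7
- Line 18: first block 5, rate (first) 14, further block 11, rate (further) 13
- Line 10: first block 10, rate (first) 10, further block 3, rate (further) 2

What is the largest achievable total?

Treat each block as its own option and order by rate: Line 12/T1 19 > Line 12/T2 18 > Line 18/T1 14 > Line 18/T2 13 > Line 10/T1 10 > Line 1/T1 9 > Line 1/T2 7 > Line 10/T2 2.
Line 12/T1 (19): +9 → 26 left.
Line 12 T2 at 18: fill all 9 → 17 left.
Line 18/T1 (14): +5 → 12 left.
Line 18/T2 (13): +11 → 1 left.
1 remain; put them into Line 10 T1 at 10.
Total = 19×9 + 18×9 + 14×5 + 13×11 + 10×1 = 556.

556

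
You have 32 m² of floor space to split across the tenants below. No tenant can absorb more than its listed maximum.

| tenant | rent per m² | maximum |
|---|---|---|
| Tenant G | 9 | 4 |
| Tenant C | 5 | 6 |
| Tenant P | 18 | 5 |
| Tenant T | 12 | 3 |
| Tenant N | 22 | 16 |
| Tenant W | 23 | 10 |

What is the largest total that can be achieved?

684

Rank by rent per m²: Tenant W 23 > Tenant N 22 > Tenant P 18 > Tenant T 12 > Tenant G 9 > Tenant C 5.
Tenant W: +10 to 10 (cap) → 22 left.
Give Tenant N 16 to hit its cap of 16 → 6 left.
Tenant P takes 5 to reach its cap of 5 → 1 left.
Tenant T has room for 3 but only 1 remain, so it gets 1.
Total = 18×5 + 12×1 + 22×16 + 23×10 = 684.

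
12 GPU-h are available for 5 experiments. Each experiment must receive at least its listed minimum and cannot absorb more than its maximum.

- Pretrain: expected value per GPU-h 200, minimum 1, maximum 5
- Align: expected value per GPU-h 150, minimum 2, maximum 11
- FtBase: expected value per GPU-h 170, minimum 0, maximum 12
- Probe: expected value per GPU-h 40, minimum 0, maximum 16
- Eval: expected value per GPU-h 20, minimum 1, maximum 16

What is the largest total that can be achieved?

2000

Meeting every minimum uses 1+2+0+0+1 = 4 GPU-h, leaving 8.
Order the experiments by expected value per GPU-h: Pretrain 200 > FtBase 170 > Align 150 > Probe 40 > Eval 20.
Pretrain takes 4 more to reach its cap of 5 — 4 left.
Only 4 left; FtBase takes them to reach 4.
Total = 200×5 + 150×2 + 170×4 + 20×1 = 2000.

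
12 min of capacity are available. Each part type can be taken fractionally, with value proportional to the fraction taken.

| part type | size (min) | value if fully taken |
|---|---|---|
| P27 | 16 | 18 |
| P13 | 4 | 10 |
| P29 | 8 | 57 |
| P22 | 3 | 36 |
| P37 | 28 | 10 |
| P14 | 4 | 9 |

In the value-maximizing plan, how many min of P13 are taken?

Rank by value-to-size ratio: P22 36/3≈12, P29 57/8≈7.12, P13 10/4≈2.5, P14 9/4≈2.25, P27 18/16≈1.12, P37 10/28≈0.357.
All 3 min of P22 fit (value 36) — 9 remain.
Take all of P29 (8 min, value 57) — 1 min left.
Only 1 min remain; take 1/4 of P13 for value 10×1/4 = 2.5.

1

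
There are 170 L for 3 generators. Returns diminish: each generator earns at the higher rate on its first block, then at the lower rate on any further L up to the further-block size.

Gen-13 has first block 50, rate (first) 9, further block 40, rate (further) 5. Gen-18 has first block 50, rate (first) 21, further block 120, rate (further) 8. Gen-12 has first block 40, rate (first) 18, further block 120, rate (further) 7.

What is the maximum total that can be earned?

Treat each block as its own option and order by rate: Gen-18/tier1 21 > Gen-12/tier1 18 > Gen-13/tier1 9 > Gen-18/tier2 8 > Gen-12/tier2 7 > Gen-13/tier2 5.
Gen-18/tier1 (21): +50 — 120 left.
Gen-12/tier1 (18): +40 — 80 left.
Gen-13 tier1 at 9: fill all 50 — 30 left.
30 remain; put them into Gen-18 tier2 at 8.
Total = 21×50 + 18×40 + 9×50 + 8×30 = 2460.

2460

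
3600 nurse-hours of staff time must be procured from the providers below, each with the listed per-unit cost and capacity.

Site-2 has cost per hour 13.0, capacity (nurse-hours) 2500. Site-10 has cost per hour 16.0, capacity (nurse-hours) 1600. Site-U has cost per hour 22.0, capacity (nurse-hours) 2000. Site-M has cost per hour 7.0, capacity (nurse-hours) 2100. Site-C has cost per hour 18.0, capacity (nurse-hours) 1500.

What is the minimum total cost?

Use providers in increasing cost order.
Site-M at 7.0: take all 2100 nurse-hours → 1500 still needed.
Take 1500 from Site-2 at 13.0 to finish.
Site-10, Site-C, Site-U: unused.
Cost = 2100×7.0 + 1500×13.0 = 34200.

34200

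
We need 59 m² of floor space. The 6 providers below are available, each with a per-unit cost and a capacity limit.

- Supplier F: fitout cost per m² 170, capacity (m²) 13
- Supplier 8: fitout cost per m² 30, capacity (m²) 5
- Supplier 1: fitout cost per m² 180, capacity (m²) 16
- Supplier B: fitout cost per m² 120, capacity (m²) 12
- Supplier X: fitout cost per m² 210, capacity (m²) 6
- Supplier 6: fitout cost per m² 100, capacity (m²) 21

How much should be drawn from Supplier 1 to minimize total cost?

Fill from the cheapest provider first.
Take 5 from Supplier 8 at 30 → need 54 more.
Take 21 from Supplier 6 at 100 → need 33 more.
Supplier B at 120: take all 12 m² → 21 still needed.
Supplier F at 170: take all 13 m² → 8 still needed.
Supplier 1 at 180: take 8 of its 16 → requirement met.
Supplier X: unused.

8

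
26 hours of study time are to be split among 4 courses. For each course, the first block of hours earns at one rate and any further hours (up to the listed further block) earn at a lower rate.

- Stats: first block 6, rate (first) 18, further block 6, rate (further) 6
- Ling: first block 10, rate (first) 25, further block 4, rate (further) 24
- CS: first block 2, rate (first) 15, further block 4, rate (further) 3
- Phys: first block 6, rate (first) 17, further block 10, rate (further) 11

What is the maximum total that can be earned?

556

Treat each block as its own option and order by rate: Ling/tier1 25 > Ling/tier2 24 > Stats/tier1 18 > Phys/tier1 17 > CS/tier1 15 > Phys/tier2 11 > Stats/tier2 6 > CS/tier2 3.
Fill Ling tier1 block (10 at 25) — 16 left.
Ling/tier2 (24): +4 — 12 left.
Stats/tier1 (18): +6 — 6 left.
Phys tier1 at 17: fill all 6 — 0 left.
Total = 25×10 + 24×4 + 18×6 + 17×6 = 556.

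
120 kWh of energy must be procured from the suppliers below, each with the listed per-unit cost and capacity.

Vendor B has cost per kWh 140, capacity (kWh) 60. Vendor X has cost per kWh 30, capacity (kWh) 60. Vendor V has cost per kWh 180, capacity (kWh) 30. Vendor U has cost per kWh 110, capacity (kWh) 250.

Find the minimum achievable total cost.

8400

Use suppliers in increasing cost order.
Vendor X (30): use full 60 → 60 kWh to go.
Take 60 from Vendor U at 110 to finish.
Vendor B, Vendor V: unused.
Cost = 60×30 + 60×110 = 8400.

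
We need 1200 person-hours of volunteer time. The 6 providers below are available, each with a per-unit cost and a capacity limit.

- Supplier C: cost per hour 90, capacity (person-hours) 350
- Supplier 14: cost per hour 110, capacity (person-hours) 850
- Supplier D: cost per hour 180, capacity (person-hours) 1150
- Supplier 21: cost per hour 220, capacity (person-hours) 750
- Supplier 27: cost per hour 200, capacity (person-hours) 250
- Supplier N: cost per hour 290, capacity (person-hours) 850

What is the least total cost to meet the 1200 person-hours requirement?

125000

Use providers in increasing cost order.
Supplier C (90): use full 350 — 850 person-hours to go.
Supplier 14 at 110: take all 850 person-hours — 0 still needed.
Supplier D, Supplier 27, Supplier 21, Supplier N: unused.
Cost = 350×90 + 850×110 = 125000.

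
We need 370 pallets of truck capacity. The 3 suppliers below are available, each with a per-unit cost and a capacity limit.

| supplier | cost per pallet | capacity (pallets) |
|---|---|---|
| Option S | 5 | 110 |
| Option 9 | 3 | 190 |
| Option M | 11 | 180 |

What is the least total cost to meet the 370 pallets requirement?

1890

Cheapest first:
Take 190 from Option 9 at 3 ; need 180 more.
Option S at 5: take all 110 pallets ; 70 still needed.
Option M (11): take the remaining 70 ; done.
Cost = 190×3 + 110×5 + 70×11 = 1890.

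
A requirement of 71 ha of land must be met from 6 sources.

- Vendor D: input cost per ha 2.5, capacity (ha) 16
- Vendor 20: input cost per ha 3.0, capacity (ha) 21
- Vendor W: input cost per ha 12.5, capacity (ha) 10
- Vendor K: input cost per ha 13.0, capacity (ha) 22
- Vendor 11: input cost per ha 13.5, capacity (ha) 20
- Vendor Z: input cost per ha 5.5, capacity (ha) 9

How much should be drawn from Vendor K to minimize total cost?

15

Fill from the cheapest source first.
Vendor D (2.5): use full 16 → 55 ha to go.
Vendor 20 at 3.0: take all 21 ha → 34 still needed.
Vendor Z (5.5): use full 9 → 25 ha to go.
Vendor W (12.5): use full 10 → 15 ha to go.
Take 15 from Vendor K at 13.0 to finish.
Vendor 11: unused.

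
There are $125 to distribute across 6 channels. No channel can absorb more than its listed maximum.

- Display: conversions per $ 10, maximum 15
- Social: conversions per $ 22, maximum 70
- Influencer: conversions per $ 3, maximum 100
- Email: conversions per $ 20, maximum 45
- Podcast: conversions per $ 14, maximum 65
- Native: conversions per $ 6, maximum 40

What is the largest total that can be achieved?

2580

Order the channels by conversions per $: Social 22 > Email 20 > Podcast 14 > Display 10 > Native 6 > Influencer 3.
Social: +70 to 70 (cap) — 55 left.
Give Email 45 to hit its cap of 45 — 10 left.
Only 10 left; Podcast takes them to reach 10.
Total = 22×70 + 20×45 + 14×10 = 2580.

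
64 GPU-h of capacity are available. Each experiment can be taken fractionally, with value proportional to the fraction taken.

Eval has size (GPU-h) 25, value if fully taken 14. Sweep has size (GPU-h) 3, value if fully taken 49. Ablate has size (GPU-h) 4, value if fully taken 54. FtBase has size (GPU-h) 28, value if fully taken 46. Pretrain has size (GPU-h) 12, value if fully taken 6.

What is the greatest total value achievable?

165

Best value per unit of size first: Sweep 49/3≈16.3, Ablate 54/4≈13.5, FtBase 46/28≈1.64, Eval 14/25≈0.56, Pretrain 6/12≈0.5.
Take all of Sweep (3 GPU-h, value 49) → 61 GPU-h left.
All 4 GPU-h of Ablate fit (value 54) → 57 remain.
All 28 GPU-h of FtBase fit (value 46) → 29 remain.
All 25 GPU-h of Eval fit (value 14) → 4 remain.
Only 4 GPU-h remain; take 4/12 of Pretrain for value 6×4/12 = 2.
Total value = 165.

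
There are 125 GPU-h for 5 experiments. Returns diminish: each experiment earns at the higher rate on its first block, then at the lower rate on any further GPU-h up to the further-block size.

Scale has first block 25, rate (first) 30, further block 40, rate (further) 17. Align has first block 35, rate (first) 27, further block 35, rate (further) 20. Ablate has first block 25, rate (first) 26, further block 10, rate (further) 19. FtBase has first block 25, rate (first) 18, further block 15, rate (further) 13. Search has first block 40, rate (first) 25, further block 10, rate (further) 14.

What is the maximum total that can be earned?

3345

Order all 10 blocks by rate: Scale/first 30 > Align/first 27 > Ablate/first 26 > Search/first 25 > Align/second 20 > Ablate/second 19 > FtBase/first 18 > Scale/second 17 > Search/second 14 > FtBase/second 13.
Scale/first (30): +25 ; 100 left.
Align first at 27: fill all 35 ; 65 left.
Ablate first at 26: fill all 25 ; 40 left.
Search first at 25: fill all 40 ; 0 left.
Total = 30×25 + 27×35 + 26×25 + 25×40 = 3345.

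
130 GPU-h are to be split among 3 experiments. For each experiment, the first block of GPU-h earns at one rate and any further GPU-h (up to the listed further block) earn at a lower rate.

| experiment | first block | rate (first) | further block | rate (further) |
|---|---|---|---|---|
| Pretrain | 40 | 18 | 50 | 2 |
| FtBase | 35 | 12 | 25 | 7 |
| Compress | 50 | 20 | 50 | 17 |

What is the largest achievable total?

2400

Rank every tier by rate: Compress/T1 20 > Pretrain/T1 18 > Compress/T2 17 > FtBase/T1 12 > FtBase/T2 7 > Pretrain/T2 2.
Fill Compress T1 block (50 at 20) → 80 left.
Pretrain/T1 (18): +40 → 40 left.
Compress/T2: +40 of 50 at 17; pool empty.
Total = 20×50 + 18×40 + 17×40 = 2400.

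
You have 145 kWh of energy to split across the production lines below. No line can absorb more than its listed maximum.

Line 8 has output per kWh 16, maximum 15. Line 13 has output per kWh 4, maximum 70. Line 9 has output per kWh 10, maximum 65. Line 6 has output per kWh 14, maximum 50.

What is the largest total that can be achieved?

Highest output per kWh first: Line 8 16 > Line 6 14 > Line 9 10 > Line 13 4.
Line 8: +15 to 15 (cap) ; 130 left.
Line 6: +50 to 50 (cap) ; 80 left.
Line 9: +65 to 65 (cap) ; 15 left.
Only 15 left; Line 13 takes them to reach 15.
Total = 16×15 + 4×15 + 10×65 + 14×50 = 1650.

1650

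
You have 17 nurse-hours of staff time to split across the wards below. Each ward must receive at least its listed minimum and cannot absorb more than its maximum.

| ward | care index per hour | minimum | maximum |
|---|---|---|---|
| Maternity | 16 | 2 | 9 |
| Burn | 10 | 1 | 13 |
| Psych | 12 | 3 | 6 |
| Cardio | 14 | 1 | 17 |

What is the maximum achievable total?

Meeting every minimum uses 2+1+3+1 = 7 nurse-hours, leaving 10.
Rank by care index per hour: Maternity 16 > Cardio 14 > Psych 12 > Burn 10.
Maternity: +7 to 9 (cap) ; 3 left.
Cardio has room for 16 more but only 3 remain, so it gets 4.
Total = 16×9 + 10×1 + 12×3 + 14×4 = 246.

246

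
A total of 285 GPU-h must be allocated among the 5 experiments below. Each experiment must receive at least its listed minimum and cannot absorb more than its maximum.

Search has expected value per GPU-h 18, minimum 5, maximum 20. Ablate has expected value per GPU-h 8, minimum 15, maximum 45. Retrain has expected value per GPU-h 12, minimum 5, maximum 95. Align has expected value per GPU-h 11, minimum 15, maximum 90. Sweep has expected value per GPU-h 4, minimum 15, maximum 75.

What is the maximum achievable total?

Meeting every minimum uses 5+15+5+15+15 = 55 GPU-h, leaving 230.
Highest expected value per GPU-h first: Search 18 > Retrain 12 > Align 11 > Ablate 8 > Sweep 4.
Give Search 15 more to hit its cap of 20 ; 215 left.
Retrain: +90 to 95 (cap) ; 125 left.
Align takes 75 more to reach its cap of 90 ; 50 left.
Give Ablate 30 more to hit its cap of 45 ; 20 left.
Only 20 left; Sweep takes them to reach 35.
Total = 18×20 + 8×45 + 12×95 + 11×90 + 4×35 = 2990.

2990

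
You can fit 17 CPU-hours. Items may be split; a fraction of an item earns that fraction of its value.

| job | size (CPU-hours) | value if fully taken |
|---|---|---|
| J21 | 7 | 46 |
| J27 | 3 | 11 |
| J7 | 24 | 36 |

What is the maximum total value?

67.5

Best value per unit of size first: J21 46/7≈6.57, J27 11/3≈3.67, J7 36/24≈1.5.
All 7 CPU-hours of J21 fit (value 46) ; 10 remain.
J27: take in full, 3 CPU-hours for value 11 ; 7 left.
Fill the last 7 CPU-hours with part of J7: 7/24 of it earns 10.5.
Total value = 67.5.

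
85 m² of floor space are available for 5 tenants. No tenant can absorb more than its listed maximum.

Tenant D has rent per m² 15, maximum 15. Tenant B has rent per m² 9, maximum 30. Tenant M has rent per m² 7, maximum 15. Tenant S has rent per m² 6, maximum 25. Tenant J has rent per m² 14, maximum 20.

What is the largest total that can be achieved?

910

Order the tenants by rent per m²: Tenant D 15 > Tenant J 14 > Tenant B 9 > Tenant M 7 > Tenant S 6.
Tenant D: +15 to 15 (cap) ; 70 left.
Tenant J takes 20 to reach its cap of 20 ; 50 left.
Give Tenant B 30 to hit its cap of 30 ; 20 left.
Give Tenant M 15 to hit its cap of 15 ; 5 left.
Tenant S: +5 (room for 25) → 5. Pool exhausted.
Total = 15×15 + 9×30 + 7×15 + 6×5 + 14×20 = 910.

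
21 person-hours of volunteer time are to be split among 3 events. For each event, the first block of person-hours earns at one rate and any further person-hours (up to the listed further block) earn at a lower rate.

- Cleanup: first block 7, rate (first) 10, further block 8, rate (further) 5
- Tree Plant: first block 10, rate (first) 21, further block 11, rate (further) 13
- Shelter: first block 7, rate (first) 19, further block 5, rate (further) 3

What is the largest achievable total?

Treat each block as its own option and order by rate: Tree Plant/tier1 21 > Shelter/tier1 19 > Tree Plant/tier2 13 > Cleanup/tier1 10 > Cleanup/tier2 5 > Shelter/tier2 3.
Fill Tree Plant tier1 block (10 at 21) ; 11 left.
Shelter/tier1 (19): +7 ; 4 left.
Tree Plant tier2 at 13: only 4 left, fill 4.
Total = 21×10 + 19×7 + 13×4 = 395.

395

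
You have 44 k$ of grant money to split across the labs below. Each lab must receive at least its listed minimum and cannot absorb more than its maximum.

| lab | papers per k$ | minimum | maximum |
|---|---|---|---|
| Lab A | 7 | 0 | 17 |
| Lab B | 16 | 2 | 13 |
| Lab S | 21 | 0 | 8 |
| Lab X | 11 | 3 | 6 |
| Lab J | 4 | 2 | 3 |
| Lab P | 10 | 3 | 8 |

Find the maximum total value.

579

Meeting every minimum uses 0+2+0+3+2+3 = 10 k$, leaving 34.
Order the labs by papers per k$: Lab S 21 > Lab B 16 > Lab X 11 > Lab P 10 > Lab A 7 > Lab J 4.
Lab S: +8 to 8 (cap) ; 26 left.
Lab B takes 11 more to reach its cap of 13 ; 15 left.
Give Lab X 3 more to hit its cap of 6 ; 12 left.
Lab P takes 5 more to reach its cap of 8 ; 7 left.
Lab A has room for 17 more but only 7 remain, so it gets 7.
Total = 7×7 + 16×13 + 21×8 + 11×6 + 4×2 + 10×8 = 579.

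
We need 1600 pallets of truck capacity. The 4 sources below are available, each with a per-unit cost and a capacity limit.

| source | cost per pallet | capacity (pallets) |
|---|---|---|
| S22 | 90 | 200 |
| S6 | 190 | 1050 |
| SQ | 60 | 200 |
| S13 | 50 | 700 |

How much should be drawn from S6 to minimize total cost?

Cheapest first:
Take 700 from S13 at 50 ; need 900 more.
SQ (60): use full 200 ; 700 pallets to go.
S22 (90): use full 200 ; 500 pallets to go.
S6 (190): take the remaining 500 ; done.

500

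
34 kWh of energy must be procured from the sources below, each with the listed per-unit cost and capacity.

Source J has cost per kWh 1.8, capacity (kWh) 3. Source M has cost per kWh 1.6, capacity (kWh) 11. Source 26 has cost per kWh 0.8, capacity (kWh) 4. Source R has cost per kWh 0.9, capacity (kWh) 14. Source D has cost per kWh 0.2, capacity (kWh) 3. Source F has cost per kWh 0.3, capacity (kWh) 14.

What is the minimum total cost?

Fill from the cheapest source first.
Source D (0.2): use full 3 — 31 kWh to go.
Source F at 0.3: take all 14 kWh — 17 still needed.
Take 4 from Source 26 at 0.8 — need 13 more.
Source R at 0.9: take 13 of its 14 — requirement met.
Source M, Source J: unused.
Cost = 3×0.2 + 14×0.3 + 4×0.8 + 13×0.9 = 19.7.

19.7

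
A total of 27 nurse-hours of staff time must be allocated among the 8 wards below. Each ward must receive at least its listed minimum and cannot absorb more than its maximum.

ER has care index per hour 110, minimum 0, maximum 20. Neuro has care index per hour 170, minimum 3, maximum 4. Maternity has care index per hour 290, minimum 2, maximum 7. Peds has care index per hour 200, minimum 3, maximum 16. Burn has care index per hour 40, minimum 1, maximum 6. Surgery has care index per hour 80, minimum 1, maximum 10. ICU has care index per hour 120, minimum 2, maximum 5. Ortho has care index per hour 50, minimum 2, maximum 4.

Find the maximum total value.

5200

Meeting every minimum uses 0+3+2+3+1+1+2+2 = 14 nurse-hours, leaving 13.
Order the wards by care index per hour: Maternity 290 > Peds 200 > Neuro 170 > ICU 120 > ER 110 > Surgery 80 > Ortho 50 > Burn 40.
Maternity takes 5 more to reach its cap of 7 ; 8 left.
Peds has room for 13 more but only 8 remain, so it gets 11.
Total = 170×3 + 290×7 + 200×11 + 40×1 + 80×1 + 120×2 + 50×2 = 5200.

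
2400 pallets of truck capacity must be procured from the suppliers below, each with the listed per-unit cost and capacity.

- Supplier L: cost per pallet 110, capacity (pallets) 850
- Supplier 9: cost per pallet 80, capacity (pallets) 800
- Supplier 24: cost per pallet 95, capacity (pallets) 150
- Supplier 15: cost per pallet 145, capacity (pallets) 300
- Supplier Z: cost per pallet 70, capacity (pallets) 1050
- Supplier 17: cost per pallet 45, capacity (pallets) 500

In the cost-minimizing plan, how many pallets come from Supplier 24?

50

Use suppliers in increasing cost order.
Supplier 17 at 45: take all 500 pallets — 1900 still needed.
Take 1050 from Supplier Z at 70 — need 850 more.
Supplier 9 at 80: take all 800 pallets — 50 still needed.
Supplier 24 (95): take the remaining 50 — done.
Supplier L, Supplier 15: unused.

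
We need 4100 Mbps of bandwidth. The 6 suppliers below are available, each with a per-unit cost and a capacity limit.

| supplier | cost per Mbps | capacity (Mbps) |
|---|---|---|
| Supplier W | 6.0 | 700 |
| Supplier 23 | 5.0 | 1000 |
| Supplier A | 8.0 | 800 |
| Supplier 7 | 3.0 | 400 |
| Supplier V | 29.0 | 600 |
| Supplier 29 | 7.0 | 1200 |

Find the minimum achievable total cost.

Cheapest first:
Supplier 7 (3.0): use full 400 — 3700 Mbps to go.
Supplier 23 (5.0): use full 1000 — 2700 Mbps to go.
Supplier W (6.0): use full 700 — 2000 Mbps to go.
Take 1200 from Supplier 29 at 7.0 — need 800 more.
Supplier A at 8.0: take all 800 Mbps — 0 still needed.
Supplier V: unused.
Cost = 400×3.0 + 1000×5.0 + 700×6.0 + 1200×7.0 + 800×8.0 = 25200.

25200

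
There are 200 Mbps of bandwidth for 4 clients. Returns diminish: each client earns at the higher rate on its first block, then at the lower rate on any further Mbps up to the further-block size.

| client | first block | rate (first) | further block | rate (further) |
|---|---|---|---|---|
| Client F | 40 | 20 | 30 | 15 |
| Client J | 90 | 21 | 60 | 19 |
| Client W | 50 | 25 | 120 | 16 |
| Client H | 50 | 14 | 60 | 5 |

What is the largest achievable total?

Rank every tier by rate: Client W/first 25 > Client J/first 21 > Client F/first 20 > Client J/second 19 > Client W/second 16 > Client F/second 15 > Client H/first 14 > Client H/second 5.
Client W first at 25: fill all 50 ; 150 left.
Client J first at 21: fill all 90 ; 60 left.
Client F first at 20: fill all 40 ; 20 left.
20 remain; put them into Client J second at 19.
Total = 25×50 + 21×90 + 20×40 + 19×20 = 4320.

4320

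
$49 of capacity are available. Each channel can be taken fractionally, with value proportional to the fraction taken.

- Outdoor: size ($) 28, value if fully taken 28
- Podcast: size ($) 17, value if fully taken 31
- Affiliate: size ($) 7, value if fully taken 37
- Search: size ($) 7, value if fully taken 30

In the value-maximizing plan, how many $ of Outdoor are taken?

18

Rank by value-to-size ratio: Affiliate 37/7≈5.29, Search 30/7≈4.29, Podcast 31/17≈1.82, Outdoor 28/28≈1.
All 7 $ of Affiliate fit (value 37) ; 42 remain.
All 7 $ of Search fit (value 30) ; 35 remain.
All 17 $ of Podcast fit (value 31) ; 18 remain.
Fill the last 18 $ with part of Outdoor: 18/28 of it earns 18.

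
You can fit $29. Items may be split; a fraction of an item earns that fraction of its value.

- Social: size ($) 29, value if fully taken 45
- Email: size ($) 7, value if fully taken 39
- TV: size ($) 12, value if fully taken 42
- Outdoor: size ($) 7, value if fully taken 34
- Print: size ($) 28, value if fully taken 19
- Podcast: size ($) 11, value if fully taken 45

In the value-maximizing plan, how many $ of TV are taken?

Sort by value density: Email 39/7≈5.57, Outdoor 34/7≈4.86, Podcast 45/11≈4.09, TV 42/12≈3.5, Social 45/29≈1.55, Print 19/28≈0.679.
All 7 $ of Email fit (value 39) → 22 remain.
Outdoor: take in full, 7 $ for value 34 → 15 left.
All 11 $ of Podcast fit (value 45) → 4 remain.
Only 4 $ remain; take 4/12 of TV for value 42×4/12 = 14.

4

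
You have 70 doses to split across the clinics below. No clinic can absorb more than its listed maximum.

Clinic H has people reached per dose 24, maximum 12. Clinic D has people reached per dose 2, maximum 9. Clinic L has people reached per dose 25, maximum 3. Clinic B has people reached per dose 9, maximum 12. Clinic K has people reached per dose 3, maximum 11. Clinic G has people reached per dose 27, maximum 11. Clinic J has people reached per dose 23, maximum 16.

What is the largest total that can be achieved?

Highest people reached per dose first: Clinic G 27 > Clinic L 25 > Clinic H 24 > Clinic J 23 > Clinic B 9 > Clinic K 3 > Clinic D 2.
Clinic G takes 11 to reach its cap of 11 — 59 left.
Clinic L takes 3 to reach its cap of 3 — 56 left.
Give Clinic H 12 to hit its cap of 12 — 44 left.
Clinic J: +16 to 16 (cap) — 28 left.
Give Clinic B 12 to hit its cap of 12 — 16 left.
Clinic K: +11 to 11 (cap) — 5 left.
Clinic D: +5 (room for 9) → 5. Pool exhausted.
Total = 24×12 + 2×5 + 25×3 + 9×12 + 3×11 + 27×11 + 23×16 = 1179.

1179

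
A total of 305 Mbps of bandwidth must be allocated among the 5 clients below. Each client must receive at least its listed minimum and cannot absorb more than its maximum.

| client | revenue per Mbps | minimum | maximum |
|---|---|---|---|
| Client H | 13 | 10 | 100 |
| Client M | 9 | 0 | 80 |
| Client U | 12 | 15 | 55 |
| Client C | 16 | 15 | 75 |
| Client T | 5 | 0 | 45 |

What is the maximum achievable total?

3835

Meeting every minimum uses 10+0+15+15+0 = 40 Mbps, leaving 265.
Highest revenue per Mbps first: Client C 16 > Client H 13 > Client U 12 > Client M 9 > Client T 5.
Give Client C 60 more to hit its cap of 75 — 205 left.
Client H takes 90 more to reach its cap of 100 — 115 left.
Client U: +40 to 55 (cap) — 75 left.
Only 75 left; Client M takes them to reach 75.
Total = 13×100 + 9×75 + 12×55 + 16×75 = 3835.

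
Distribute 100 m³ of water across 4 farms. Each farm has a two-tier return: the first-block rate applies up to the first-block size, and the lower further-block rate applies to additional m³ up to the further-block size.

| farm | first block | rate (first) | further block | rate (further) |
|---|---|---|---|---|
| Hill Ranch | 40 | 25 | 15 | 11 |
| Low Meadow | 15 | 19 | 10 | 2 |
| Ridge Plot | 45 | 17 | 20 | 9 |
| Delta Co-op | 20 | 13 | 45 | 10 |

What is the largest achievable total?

Order all 8 blocks by rate: Hill Ranch/first 25 > Low Meadow/first 19 > Ridge Plot/first 17 > Delta Co-op/first 13 > Hill Ranch/second 11 > Delta Co-op/second 10 > Ridge Plot/second 9 > Low Meadow/second 2.
Fill Hill Ranch first block (40 at 25) — 60 left.
Low Meadow/first (19): +15 — 45 left.
Ridge Plot/first (17): +45 — 0 left.
Total = 25×40 + 19×15 + 17×45 = 2050.

2050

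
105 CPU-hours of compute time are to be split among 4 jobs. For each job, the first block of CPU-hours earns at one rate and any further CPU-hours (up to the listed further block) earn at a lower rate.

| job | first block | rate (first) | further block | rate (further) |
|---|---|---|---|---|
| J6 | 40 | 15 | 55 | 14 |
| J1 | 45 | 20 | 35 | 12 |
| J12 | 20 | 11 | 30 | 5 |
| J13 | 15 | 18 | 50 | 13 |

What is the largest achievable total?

1840

Rank every tier by rate: J1/first 20 > J13/first 18 > J6/first 15 > J6/second 14 > J13/second 13 > J1/second 12 > J12/first 11 > J12/second 5.
Fill J1 first block (45 at 20) ; 60 left.
Fill J13 first block (15 at 18) ; 45 left.
Fill J6 first block (40 at 15) ; 5 left.
5 remain; put them into J6 second at 14.
Total = 20×45 + 18×15 + 15×40 + 14×5 = 1840.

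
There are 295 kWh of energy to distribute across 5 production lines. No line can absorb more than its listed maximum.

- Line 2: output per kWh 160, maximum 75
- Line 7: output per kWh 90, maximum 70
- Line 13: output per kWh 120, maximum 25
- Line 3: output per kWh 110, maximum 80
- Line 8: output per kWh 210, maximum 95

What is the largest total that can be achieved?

Order the production lines by output per kWh: Line 8 210 > Line 2 160 > Line 13 120 > Line 3 110 > Line 7 90.
Give Line 8 95 to hit its cap of 95 → 200 left.
Line 2 takes 75 to reach its cap of 75 → 125 left.
Line 13 takes 25 to reach its cap of 25 → 100 left.
Give Line 3 80 to hit its cap of 80 → 20 left.
Only 20 left; Line 7 takes them to reach 20.
Total = 160×75 + 90×20 + 120×25 + 110×80 + 210×95 = 45550.

45550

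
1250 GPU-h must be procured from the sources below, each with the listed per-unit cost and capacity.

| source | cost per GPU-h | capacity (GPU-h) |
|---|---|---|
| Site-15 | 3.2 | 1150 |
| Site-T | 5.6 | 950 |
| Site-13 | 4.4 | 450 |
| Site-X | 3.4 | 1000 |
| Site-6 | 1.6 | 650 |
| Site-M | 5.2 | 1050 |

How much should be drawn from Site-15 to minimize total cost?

600

Fill from the cheapest source first.
Take 650 from Site-6 at 1.6 ; need 600 more.
Site-15 (3.2): take the remaining 600 ; done.
Site-X, Site-13, Site-M, Site-T: unused.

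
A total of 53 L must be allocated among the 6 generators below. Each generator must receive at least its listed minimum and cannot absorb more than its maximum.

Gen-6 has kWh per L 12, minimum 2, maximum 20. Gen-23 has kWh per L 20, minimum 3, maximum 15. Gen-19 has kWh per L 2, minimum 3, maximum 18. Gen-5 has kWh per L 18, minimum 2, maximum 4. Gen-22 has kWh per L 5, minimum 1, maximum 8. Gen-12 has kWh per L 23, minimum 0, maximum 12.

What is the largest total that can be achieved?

Meeting every minimum uses 2+3+3+2+1+0 = 11 L, leaving 42.
Highest kWh per L first: Gen-12 23 > Gen-23 20 > Gen-5 18 > Gen-6 12 > Gen-22 5 > Gen-19 2.
Gen-12: +12 to 12 (cap) ; 30 left.
Give Gen-23 12 more to hit its cap of 15 ; 18 left.
Gen-5 takes 2 more to reach its cap of 4 ; 16 left.
Only 16 left; Gen-6 takes them to reach 18.
Total = 12×18 + 20×15 + 2×3 + 18×4 + 5×1 + 23×12 = 875.

875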